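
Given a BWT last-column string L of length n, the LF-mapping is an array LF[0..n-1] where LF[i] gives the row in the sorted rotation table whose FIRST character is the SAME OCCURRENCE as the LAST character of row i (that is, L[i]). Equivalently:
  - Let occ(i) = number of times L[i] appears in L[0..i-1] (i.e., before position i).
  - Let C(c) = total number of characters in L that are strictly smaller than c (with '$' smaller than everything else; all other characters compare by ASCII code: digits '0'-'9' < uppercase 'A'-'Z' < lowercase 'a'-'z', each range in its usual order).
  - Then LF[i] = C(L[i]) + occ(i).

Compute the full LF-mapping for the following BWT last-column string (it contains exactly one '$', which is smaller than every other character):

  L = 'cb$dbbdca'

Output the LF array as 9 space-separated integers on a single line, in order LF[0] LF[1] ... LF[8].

Char counts: '$':1, 'a':1, 'b':3, 'c':2, 'd':2
C (first-col start): C('$')=0, C('a')=1, C('b')=2, C('c')=5, C('d')=7
L[0]='c': occ=0, LF[0]=C('c')+0=5+0=5
L[1]='b': occ=0, LF[1]=C('b')+0=2+0=2
L[2]='$': occ=0, LF[2]=C('$')+0=0+0=0
L[3]='d': occ=0, LF[3]=C('d')+0=7+0=7
L[4]='b': occ=1, LF[4]=C('b')+1=2+1=3
L[5]='b': occ=2, LF[5]=C('b')+2=2+2=4
L[6]='d': occ=1, LF[6]=C('d')+1=7+1=8
L[7]='c': occ=1, LF[7]=C('c')+1=5+1=6
L[8]='a': occ=0, LF[8]=C('a')+0=1+0=1

Answer: 5 2 0 7 3 4 8 6 1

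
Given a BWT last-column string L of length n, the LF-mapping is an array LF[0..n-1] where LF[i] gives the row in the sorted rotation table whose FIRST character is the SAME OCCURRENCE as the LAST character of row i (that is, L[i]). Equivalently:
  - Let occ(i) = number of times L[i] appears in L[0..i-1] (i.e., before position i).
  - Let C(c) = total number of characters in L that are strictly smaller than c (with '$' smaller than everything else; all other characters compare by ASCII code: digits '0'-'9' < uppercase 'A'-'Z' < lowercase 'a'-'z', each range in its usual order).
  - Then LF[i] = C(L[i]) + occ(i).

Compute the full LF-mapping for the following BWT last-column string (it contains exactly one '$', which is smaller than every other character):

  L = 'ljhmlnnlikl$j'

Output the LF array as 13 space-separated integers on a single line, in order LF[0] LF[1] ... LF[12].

Answer: 6 3 1 10 7 11 12 8 2 5 9 0 4

Derivation:
Char counts: '$':1, 'h':1, 'i':1, 'j':2, 'k':1, 'l':4, 'm':1, 'n':2
C (first-col start): C('$')=0, C('h')=1, C('i')=2, C('j')=3, C('k')=5, C('l')=6, C('m')=10, C('n')=11
L[0]='l': occ=0, LF[0]=C('l')+0=6+0=6
L[1]='j': occ=0, LF[1]=C('j')+0=3+0=3
L[2]='h': occ=0, LF[2]=C('h')+0=1+0=1
L[3]='m': occ=0, LF[3]=C('m')+0=10+0=10
L[4]='l': occ=1, LF[4]=C('l')+1=6+1=7
L[5]='n': occ=0, LF[5]=C('n')+0=11+0=11
L[6]='n': occ=1, LF[6]=C('n')+1=11+1=12
L[7]='l': occ=2, LF[7]=C('l')+2=6+2=8
L[8]='i': occ=0, LF[8]=C('i')+0=2+0=2
L[9]='k': occ=0, LF[9]=C('k')+0=5+0=5
L[10]='l': occ=3, LF[10]=C('l')+3=6+3=9
L[11]='$': occ=0, LF[11]=C('$')+0=0+0=0
L[12]='j': occ=1, LF[12]=C('j')+1=3+1=4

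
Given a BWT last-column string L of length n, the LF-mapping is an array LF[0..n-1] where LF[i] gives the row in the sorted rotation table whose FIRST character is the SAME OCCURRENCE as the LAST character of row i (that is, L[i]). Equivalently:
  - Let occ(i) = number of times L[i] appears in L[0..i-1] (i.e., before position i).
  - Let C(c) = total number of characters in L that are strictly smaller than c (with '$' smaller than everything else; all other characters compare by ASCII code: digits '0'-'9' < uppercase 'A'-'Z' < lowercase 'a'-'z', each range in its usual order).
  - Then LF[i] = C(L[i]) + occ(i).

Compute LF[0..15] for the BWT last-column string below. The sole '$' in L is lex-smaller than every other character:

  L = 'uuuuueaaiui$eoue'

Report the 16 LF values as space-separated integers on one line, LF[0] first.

Answer: 9 10 11 12 13 3 1 2 6 14 7 0 4 8 15 5

Derivation:
Char counts: '$':1, 'a':2, 'e':3, 'i':2, 'o':1, 'u':7
C (first-col start): C('$')=0, C('a')=1, C('e')=3, C('i')=6, C('o')=8, C('u')=9
L[0]='u': occ=0, LF[0]=C('u')+0=9+0=9
L[1]='u': occ=1, LF[1]=C('u')+1=9+1=10
L[2]='u': occ=2, LF[2]=C('u')+2=9+2=11
L[3]='u': occ=3, LF[3]=C('u')+3=9+3=12
L[4]='u': occ=4, LF[4]=C('u')+4=9+4=13
L[5]='e': occ=0, LF[5]=C('e')+0=3+0=3
L[6]='a': occ=0, LF[6]=C('a')+0=1+0=1
L[7]='a': occ=1, LF[7]=C('a')+1=1+1=2
L[8]='i': occ=0, LF[8]=C('i')+0=6+0=6
L[9]='u': occ=5, LF[9]=C('u')+5=9+5=14
L[10]='i': occ=1, LF[10]=C('i')+1=6+1=7
L[11]='$': occ=0, LF[11]=C('$')+0=0+0=0
L[12]='e': occ=1, LF[12]=C('e')+1=3+1=4
L[13]='o': occ=0, LF[13]=C('o')+0=8+0=8
L[14]='u': occ=6, LF[14]=C('u')+6=9+6=15
L[15]='e': occ=2, LF[15]=C('e')+2=3+2=5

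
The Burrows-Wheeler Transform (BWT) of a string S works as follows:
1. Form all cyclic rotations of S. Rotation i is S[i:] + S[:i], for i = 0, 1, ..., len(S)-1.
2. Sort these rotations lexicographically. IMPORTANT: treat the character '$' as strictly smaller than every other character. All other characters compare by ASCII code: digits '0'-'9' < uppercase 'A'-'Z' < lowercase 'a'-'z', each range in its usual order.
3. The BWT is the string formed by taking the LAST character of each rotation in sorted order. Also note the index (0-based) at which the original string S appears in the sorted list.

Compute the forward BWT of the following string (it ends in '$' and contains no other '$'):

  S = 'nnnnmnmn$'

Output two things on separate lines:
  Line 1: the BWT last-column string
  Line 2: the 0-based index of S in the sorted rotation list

Answer: nnnmmnnn$
8

Derivation:
All 9 rotations (rotation i = S[i:]+S[:i]):
  rot[0] = nnnnmnmn$
  rot[1] = nnnmnmn$n
  rot[2] = nnmnmn$nn
  rot[3] = nmnmn$nnn
  rot[4] = mnmn$nnnn
  rot[5] = nmn$nnnnm
  rot[6] = mn$nnnnmn
  rot[7] = n$nnnnmnm
  rot[8] = $nnnnmnmn
Sorted (with $ < everything):
  sorted[0] = $nnnnmnmn  (last char: 'n')
  sorted[1] = mn$nnnnmn  (last char: 'n')
  sorted[2] = mnmn$nnnn  (last char: 'n')
  sorted[3] = n$nnnnmnm  (last char: 'm')
  sorted[4] = nmn$nnnnm  (last char: 'm')
  sorted[5] = nmnmn$nnn  (last char: 'n')
  sorted[6] = nnmnmn$nn  (last char: 'n')
  sorted[7] = nnnmnmn$n  (last char: 'n')
  sorted[8] = nnnnmnmn$  (last char: '$')
Last column: nnnmmnnn$
Original string S is at sorted index 8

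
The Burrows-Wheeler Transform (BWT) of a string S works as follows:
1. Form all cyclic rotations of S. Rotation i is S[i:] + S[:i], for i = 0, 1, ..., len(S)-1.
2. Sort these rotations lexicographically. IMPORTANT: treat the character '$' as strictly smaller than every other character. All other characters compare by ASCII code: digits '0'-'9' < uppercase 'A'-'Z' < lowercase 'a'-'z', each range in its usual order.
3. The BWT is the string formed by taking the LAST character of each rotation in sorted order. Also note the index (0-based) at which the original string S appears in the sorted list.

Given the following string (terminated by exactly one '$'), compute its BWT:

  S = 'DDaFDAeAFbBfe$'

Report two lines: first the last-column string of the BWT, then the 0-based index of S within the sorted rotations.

All 14 rotations (rotation i = S[i:]+S[:i]):
  rot[0] = DDaFDAeAFbBfe$
  rot[1] = DaFDAeAFbBfe$D
  rot[2] = aFDAeAFbBfe$DD
  rot[3] = FDAeAFbBfe$DDa
  rot[4] = DAeAFbBfe$DDaF
  rot[5] = AeAFbBfe$DDaFD
  rot[6] = eAFbBfe$DDaFDA
  rot[7] = AFbBfe$DDaFDAe
  rot[8] = FbBfe$DDaFDAeA
  rot[9] = bBfe$DDaFDAeAF
  rot[10] = Bfe$DDaFDAeAFb
  rot[11] = fe$DDaFDAeAFbB
  rot[12] = e$DDaFDAeAFbBf
  rot[13] = $DDaFDAeAFbBfe
Sorted (with $ < everything):
  sorted[0] = $DDaFDAeAFbBfe  (last char: 'e')
  sorted[1] = AFbBfe$DDaFDAe  (last char: 'e')
  sorted[2] = AeAFbBfe$DDaFD  (last char: 'D')
  sorted[3] = Bfe$DDaFDAeAFb  (last char: 'b')
  sorted[4] = DAeAFbBfe$DDaF  (last char: 'F')
  sorted[5] = DDaFDAeAFbBfe$  (last char: '$')
  sorted[6] = DaFDAeAFbBfe$D  (last char: 'D')
  sorted[7] = FDAeAFbBfe$DDa  (last char: 'a')
  sorted[8] = FbBfe$DDaFDAeA  (last char: 'A')
  sorted[9] = aFDAeAFbBfe$DD  (last char: 'D')
  sorted[10] = bBfe$DDaFDAeAF  (last char: 'F')
  sorted[11] = e$DDaFDAeAFbBf  (last char: 'f')
  sorted[12] = eAFbBfe$DDaFDA  (last char: 'A')
  sorted[13] = fe$DDaFDAeAFbB  (last char: 'B')
Last column: eeDbF$DaADFfAB
Original string S is at sorted index 5

Answer: eeDbF$DaADFfAB
5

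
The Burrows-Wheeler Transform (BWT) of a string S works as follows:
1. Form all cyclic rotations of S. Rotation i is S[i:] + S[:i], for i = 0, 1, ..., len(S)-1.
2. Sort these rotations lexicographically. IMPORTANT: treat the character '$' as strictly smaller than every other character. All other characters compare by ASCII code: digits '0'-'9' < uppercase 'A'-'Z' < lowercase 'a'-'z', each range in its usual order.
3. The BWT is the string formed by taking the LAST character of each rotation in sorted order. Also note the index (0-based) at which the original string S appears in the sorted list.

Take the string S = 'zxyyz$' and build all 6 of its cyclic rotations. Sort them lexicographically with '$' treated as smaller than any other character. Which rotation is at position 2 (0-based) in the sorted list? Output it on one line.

All 6 rotations (rotation i = S[i:]+S[:i]):
  rot[0] = zxyyz$
  rot[1] = xyyz$z
  rot[2] = yyz$zx
  rot[3] = yz$zxy
  rot[4] = z$zxyy
  rot[5] = $zxyyz
Sorted (with $ < everything):
  sorted[0] = $zxyyz
  sorted[1] = xyyz$z
  sorted[2] = yyz$zx
  sorted[3] = yz$zxy
  sorted[4] = z$zxyy
  sorted[5] = zxyyz$
sorted[2] = yyz$zx

Answer: yyz$zx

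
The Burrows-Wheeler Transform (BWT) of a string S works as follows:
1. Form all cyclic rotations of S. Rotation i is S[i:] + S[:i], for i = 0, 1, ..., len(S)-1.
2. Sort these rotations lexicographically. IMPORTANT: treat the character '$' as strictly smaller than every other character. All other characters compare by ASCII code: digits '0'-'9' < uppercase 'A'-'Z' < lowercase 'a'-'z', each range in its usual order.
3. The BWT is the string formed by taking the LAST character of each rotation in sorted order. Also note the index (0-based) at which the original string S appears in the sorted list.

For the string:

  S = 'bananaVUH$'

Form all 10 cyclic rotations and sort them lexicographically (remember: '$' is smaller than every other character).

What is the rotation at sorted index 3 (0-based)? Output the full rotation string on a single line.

Answer: VUH$banana

Derivation:
All 10 rotations (rotation i = S[i:]+S[:i]):
  rot[0] = bananaVUH$
  rot[1] = ananaVUH$b
  rot[2] = nanaVUH$ba
  rot[3] = anaVUH$ban
  rot[4] = naVUH$bana
  rot[5] = aVUH$banan
  rot[6] = VUH$banana
  rot[7] = UH$bananaV
  rot[8] = H$bananaVU
  rot[9] = $bananaVUH
Sorted (with $ < everything):
  sorted[0] = $bananaVUH
  sorted[1] = H$bananaVU
  sorted[2] = UH$bananaV
  sorted[3] = VUH$banana
  sorted[4] = aVUH$banan
  sorted[5] = anaVUH$ban
  sorted[6] = ananaVUH$b
  sorted[7] = bananaVUH$
  sorted[8] = naVUH$bana
  sorted[9] = nanaVUH$ba
sorted[3] = VUH$banana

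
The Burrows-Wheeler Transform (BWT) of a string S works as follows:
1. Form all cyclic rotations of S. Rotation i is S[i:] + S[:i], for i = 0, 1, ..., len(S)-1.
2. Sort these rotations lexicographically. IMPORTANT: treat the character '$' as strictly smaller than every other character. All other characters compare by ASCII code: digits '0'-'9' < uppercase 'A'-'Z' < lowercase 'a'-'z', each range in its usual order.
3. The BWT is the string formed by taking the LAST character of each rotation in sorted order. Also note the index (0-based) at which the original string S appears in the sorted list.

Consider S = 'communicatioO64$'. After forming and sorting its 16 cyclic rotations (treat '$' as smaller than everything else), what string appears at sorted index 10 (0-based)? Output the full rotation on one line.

All 16 rotations (rotation i = S[i:]+S[:i]):
  rot[0] = communicatioO64$
  rot[1] = ommunicatioO64$c
  rot[2] = mmunicatioO64$co
  rot[3] = municatioO64$com
  rot[4] = unicatioO64$comm
  rot[5] = nicatioO64$commu
  rot[6] = icatioO64$commun
  rot[7] = catioO64$communi
  rot[8] = atioO64$communic
  rot[9] = tioO64$communica
  rot[10] = ioO64$communicat
  rot[11] = oO64$communicati
  rot[12] = O64$communicatio
  rot[13] = 64$communicatioO
  rot[14] = 4$communicatioO6
  rot[15] = $communicatioO64
Sorted (with $ < everything):
  sorted[0] = $communicatioO64
  sorted[1] = 4$communicatioO6
  sorted[2] = 64$communicatioO
  sorted[3] = O64$communicatio
  sorted[4] = atioO64$communic
  sorted[5] = catioO64$communi
  sorted[6] = communicatioO64$
  sorted[7] = icatioO64$commun
  sorted[8] = ioO64$communicat
  sorted[9] = mmunicatioO64$co
  sorted[10] = municatioO64$com
  sorted[11] = nicatioO64$commu
  sorted[12] = oO64$communicati
  sorted[13] = ommunicatioO64$c
  sorted[14] = tioO64$communica
  sorted[15] = unicatioO64$comm
sorted[10] = municatioO64$com

Answer: municatioO64$com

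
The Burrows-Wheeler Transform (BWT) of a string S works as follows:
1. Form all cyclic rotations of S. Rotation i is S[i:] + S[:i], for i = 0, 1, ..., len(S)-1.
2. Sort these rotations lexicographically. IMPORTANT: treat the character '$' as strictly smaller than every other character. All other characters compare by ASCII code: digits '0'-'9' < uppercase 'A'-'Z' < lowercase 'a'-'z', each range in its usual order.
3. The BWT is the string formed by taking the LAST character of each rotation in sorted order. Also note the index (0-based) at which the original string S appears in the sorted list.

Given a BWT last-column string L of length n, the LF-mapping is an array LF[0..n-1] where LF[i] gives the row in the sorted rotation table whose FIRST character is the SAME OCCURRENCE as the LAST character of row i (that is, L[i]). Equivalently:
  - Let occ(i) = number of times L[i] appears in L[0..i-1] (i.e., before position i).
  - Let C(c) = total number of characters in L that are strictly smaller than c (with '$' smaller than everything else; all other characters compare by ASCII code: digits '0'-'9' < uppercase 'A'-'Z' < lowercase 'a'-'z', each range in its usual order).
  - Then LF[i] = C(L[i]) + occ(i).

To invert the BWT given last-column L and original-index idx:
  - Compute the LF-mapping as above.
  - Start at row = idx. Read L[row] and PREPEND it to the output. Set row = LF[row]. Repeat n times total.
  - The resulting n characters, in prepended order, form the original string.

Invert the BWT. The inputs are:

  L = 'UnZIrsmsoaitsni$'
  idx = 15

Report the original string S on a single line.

Answer: transmissionIZU$

Derivation:
LF mapping: 2 8 3 1 11 12 7 13 10 4 5 15 14 9 6 0
Walk LF starting at row 15, prepending L[row]:
  step 1: row=15, L[15]='$', prepend. Next row=LF[15]=0
  step 2: row=0, L[0]='U', prepend. Next row=LF[0]=2
  step 3: row=2, L[2]='Z', prepend. Next row=LF[2]=3
  step 4: row=3, L[3]='I', prepend. Next row=LF[3]=1
  step 5: row=1, L[1]='n', prepend. Next row=LF[1]=8
  step 6: row=8, L[8]='o', prepend. Next row=LF[8]=10
  step 7: row=10, L[10]='i', prepend. Next row=LF[10]=5
  step 8: row=5, L[5]='s', prepend. Next row=LF[5]=12
  step 9: row=12, L[12]='s', prepend. Next row=LF[12]=14
  step 10: row=14, L[14]='i', prepend. Next row=LF[14]=6
  step 11: row=6, L[6]='m', prepend. Next row=LF[6]=7
  step 12: row=7, L[7]='s', prepend. Next row=LF[7]=13
  step 13: row=13, L[13]='n', prepend. Next row=LF[13]=9
  step 14: row=9, L[9]='a', prepend. Next row=LF[9]=4
  step 15: row=4, L[4]='r', prepend. Next row=LF[4]=11
  step 16: row=11, L[11]='t', prepend. Next row=LF[11]=15
Reversed output: transmissionIZU$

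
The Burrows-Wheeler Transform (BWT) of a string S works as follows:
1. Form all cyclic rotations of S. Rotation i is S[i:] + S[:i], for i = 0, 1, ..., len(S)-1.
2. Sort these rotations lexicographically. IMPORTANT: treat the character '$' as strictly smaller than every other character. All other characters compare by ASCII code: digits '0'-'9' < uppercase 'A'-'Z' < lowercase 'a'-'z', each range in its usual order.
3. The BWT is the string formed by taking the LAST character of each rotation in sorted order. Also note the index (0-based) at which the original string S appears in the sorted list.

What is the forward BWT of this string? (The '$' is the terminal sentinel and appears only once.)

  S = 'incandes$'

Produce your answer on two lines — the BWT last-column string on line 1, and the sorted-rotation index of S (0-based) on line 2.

All 9 rotations (rotation i = S[i:]+S[:i]):
  rot[0] = incandes$
  rot[1] = ncandes$i
  rot[2] = candes$in
  rot[3] = andes$inc
  rot[4] = ndes$inca
  rot[5] = des$incan
  rot[6] = es$incand
  rot[7] = s$incande
  rot[8] = $incandes
Sorted (with $ < everything):
  sorted[0] = $incandes  (last char: 's')
  sorted[1] = andes$inc  (last char: 'c')
  sorted[2] = candes$in  (last char: 'n')
  sorted[3] = des$incan  (last char: 'n')
  sorted[4] = es$incand  (last char: 'd')
  sorted[5] = incandes$  (last char: '$')
  sorted[6] = ncandes$i  (last char: 'i')
  sorted[7] = ndes$inca  (last char: 'a')
  sorted[8] = s$incande  (last char: 'e')
Last column: scnnd$iae
Original string S is at sorted index 5

Answer: scnnd$iae
5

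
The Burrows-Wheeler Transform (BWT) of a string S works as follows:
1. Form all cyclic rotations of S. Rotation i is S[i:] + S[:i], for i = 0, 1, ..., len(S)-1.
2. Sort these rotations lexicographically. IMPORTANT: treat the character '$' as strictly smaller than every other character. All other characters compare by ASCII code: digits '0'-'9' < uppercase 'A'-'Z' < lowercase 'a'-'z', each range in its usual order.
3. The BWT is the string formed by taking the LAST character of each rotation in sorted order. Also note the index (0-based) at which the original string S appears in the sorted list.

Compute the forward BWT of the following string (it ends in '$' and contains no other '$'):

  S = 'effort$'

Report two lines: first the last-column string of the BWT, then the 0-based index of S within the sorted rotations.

All 7 rotations (rotation i = S[i:]+S[:i]):
  rot[0] = effort$
  rot[1] = ffort$e
  rot[2] = fort$ef
  rot[3] = ort$eff
  rot[4] = rt$effo
  rot[5] = t$effor
  rot[6] = $effort
Sorted (with $ < everything):
  sorted[0] = $effort  (last char: 't')
  sorted[1] = effort$  (last char: '$')
  sorted[2] = ffort$e  (last char: 'e')
  sorted[3] = fort$ef  (last char: 'f')
  sorted[4] = ort$eff  (last char: 'f')
  sorted[5] = rt$effo  (last char: 'o')
  sorted[6] = t$effor  (last char: 'r')
Last column: t$effor
Original string S is at sorted index 1

Answer: t$effor
1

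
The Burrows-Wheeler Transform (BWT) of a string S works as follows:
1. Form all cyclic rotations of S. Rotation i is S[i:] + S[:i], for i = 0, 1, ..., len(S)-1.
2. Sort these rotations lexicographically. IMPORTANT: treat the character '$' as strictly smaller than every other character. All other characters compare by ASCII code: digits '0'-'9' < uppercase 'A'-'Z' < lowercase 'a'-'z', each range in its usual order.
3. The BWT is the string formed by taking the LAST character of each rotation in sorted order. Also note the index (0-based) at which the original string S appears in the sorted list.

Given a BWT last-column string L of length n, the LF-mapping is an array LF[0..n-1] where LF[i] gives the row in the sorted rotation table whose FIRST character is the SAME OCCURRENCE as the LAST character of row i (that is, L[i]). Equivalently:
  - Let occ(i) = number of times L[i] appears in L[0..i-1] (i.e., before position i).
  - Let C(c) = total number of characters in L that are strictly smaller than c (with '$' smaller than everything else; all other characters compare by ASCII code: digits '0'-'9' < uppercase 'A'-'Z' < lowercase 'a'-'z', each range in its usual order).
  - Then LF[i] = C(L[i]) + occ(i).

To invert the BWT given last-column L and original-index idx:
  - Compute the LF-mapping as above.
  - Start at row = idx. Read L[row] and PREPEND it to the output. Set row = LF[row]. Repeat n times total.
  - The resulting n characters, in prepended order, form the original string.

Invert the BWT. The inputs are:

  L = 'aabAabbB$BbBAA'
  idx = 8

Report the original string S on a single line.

Answer: aAAbbAbBbBaBa$

Derivation:
LF mapping: 7 8 10 1 9 11 12 4 0 5 13 6 2 3
Walk LF starting at row 8, prepending L[row]:
  step 1: row=8, L[8]='$', prepend. Next row=LF[8]=0
  step 2: row=0, L[0]='a', prepend. Next row=LF[0]=7
  step 3: row=7, L[7]='B', prepend. Next row=LF[7]=4
  step 4: row=4, L[4]='a', prepend. Next row=LF[4]=9
  step 5: row=9, L[9]='B', prepend. Next row=LF[9]=5
  step 6: row=5, L[5]='b', prepend. Next row=LF[5]=11
  step 7: row=11, L[11]='B', prepend. Next row=LF[11]=6
  step 8: row=6, L[6]='b', prepend. Next row=LF[6]=12
  step 9: row=12, L[12]='A', prepend. Next row=LF[12]=2
  step 10: row=2, L[2]='b', prepend. Next row=LF[2]=10
  step 11: row=10, L[10]='b', prepend. Next row=LF[10]=13
  step 12: row=13, L[13]='A', prepend. Next row=LF[13]=3
  step 13: row=3, L[3]='A', prepend. Next row=LF[3]=1
  step 14: row=1, L[1]='a', prepend. Next row=LF[1]=8
Reversed output: aAAbbAbBbBaBa$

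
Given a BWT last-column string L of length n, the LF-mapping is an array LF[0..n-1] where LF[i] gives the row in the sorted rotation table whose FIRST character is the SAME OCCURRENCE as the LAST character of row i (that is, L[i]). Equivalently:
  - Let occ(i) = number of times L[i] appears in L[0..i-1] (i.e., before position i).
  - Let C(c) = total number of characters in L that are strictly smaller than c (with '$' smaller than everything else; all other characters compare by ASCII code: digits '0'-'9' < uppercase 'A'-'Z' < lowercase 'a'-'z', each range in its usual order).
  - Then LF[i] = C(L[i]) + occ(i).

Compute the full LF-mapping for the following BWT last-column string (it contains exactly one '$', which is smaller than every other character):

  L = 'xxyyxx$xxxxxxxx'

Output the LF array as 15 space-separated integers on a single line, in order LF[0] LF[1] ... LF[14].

Answer: 1 2 13 14 3 4 0 5 6 7 8 9 10 11 12

Derivation:
Char counts: '$':1, 'x':12, 'y':2
C (first-col start): C('$')=0, C('x')=1, C('y')=13
L[0]='x': occ=0, LF[0]=C('x')+0=1+0=1
L[1]='x': occ=1, LF[1]=C('x')+1=1+1=2
L[2]='y': occ=0, LF[2]=C('y')+0=13+0=13
L[3]='y': occ=1, LF[3]=C('y')+1=13+1=14
L[4]='x': occ=2, LF[4]=C('x')+2=1+2=3
L[5]='x': occ=3, LF[5]=C('x')+3=1+3=4
L[6]='$': occ=0, LF[6]=C('$')+0=0+0=0
L[7]='x': occ=4, LF[7]=C('x')+4=1+4=5
L[8]='x': occ=5, LF[8]=C('x')+5=1+5=6
L[9]='x': occ=6, LF[9]=C('x')+6=1+6=7
L[10]='x': occ=7, LF[10]=C('x')+7=1+7=8
L[11]='x': occ=8, LF[11]=C('x')+8=1+8=9
L[12]='x': occ=9, LF[12]=C('x')+9=1+9=10
L[13]='x': occ=10, LF[13]=C('x')+10=1+10=11
L[14]='x': occ=11, LF[14]=C('x')+11=1+11=12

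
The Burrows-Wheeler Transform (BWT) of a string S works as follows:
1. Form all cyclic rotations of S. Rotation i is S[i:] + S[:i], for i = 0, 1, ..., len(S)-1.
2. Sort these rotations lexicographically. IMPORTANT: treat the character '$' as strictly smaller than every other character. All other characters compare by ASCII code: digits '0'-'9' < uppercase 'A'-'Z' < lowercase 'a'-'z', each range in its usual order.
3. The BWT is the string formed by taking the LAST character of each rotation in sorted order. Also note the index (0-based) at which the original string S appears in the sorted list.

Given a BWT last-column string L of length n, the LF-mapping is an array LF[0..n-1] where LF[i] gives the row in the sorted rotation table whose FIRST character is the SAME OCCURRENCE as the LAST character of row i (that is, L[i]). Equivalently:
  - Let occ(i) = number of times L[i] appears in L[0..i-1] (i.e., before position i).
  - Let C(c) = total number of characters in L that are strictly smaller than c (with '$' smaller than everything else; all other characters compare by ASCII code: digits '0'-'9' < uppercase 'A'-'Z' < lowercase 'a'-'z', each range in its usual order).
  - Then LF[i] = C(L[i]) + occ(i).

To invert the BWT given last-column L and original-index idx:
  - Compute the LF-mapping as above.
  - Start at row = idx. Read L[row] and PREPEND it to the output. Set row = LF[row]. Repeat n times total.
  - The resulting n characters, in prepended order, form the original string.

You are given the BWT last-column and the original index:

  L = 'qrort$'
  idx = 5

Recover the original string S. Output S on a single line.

Answer: trroq$

Derivation:
LF mapping: 2 3 1 4 5 0
Walk LF starting at row 5, prepending L[row]:
  step 1: row=5, L[5]='$', prepend. Next row=LF[5]=0
  step 2: row=0, L[0]='q', prepend. Next row=LF[0]=2
  step 3: row=2, L[2]='o', prepend. Next row=LF[2]=1
  step 4: row=1, L[1]='r', prepend. Next row=LF[1]=3
  step 5: row=3, L[3]='r', prepend. Next row=LF[3]=4
  step 6: row=4, L[4]='t', prepend. Next row=LF[4]=5
Reversed output: trroq$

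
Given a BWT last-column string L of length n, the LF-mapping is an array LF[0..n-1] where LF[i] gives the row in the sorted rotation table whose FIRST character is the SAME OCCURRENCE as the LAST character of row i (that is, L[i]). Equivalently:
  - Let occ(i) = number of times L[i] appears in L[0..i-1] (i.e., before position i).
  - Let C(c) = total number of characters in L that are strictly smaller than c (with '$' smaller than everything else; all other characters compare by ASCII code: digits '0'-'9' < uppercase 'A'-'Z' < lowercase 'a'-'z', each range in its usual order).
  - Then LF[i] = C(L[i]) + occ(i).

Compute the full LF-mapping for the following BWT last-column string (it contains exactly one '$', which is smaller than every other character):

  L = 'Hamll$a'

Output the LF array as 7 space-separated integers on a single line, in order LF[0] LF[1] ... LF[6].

Answer: 1 2 6 4 5 0 3

Derivation:
Char counts: '$':1, 'H':1, 'a':2, 'l':2, 'm':1
C (first-col start): C('$')=0, C('H')=1, C('a')=2, C('l')=4, C('m')=6
L[0]='H': occ=0, LF[0]=C('H')+0=1+0=1
L[1]='a': occ=0, LF[1]=C('a')+0=2+0=2
L[2]='m': occ=0, LF[2]=C('m')+0=6+0=6
L[3]='l': occ=0, LF[3]=C('l')+0=4+0=4
L[4]='l': occ=1, LF[4]=C('l')+1=4+1=5
L[5]='$': occ=0, LF[5]=C('$')+0=0+0=0
L[6]='a': occ=1, LF[6]=C('a')+1=2+1=3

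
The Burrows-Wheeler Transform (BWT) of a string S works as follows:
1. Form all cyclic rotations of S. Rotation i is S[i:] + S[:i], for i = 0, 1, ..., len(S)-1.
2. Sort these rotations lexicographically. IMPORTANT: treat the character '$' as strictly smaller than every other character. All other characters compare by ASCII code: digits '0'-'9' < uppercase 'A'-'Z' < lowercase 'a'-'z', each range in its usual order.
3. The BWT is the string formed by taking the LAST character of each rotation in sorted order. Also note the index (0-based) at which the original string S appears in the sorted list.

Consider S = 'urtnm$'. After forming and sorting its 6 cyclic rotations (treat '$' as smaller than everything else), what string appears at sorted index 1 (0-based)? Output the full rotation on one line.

Answer: m$urtn

Derivation:
All 6 rotations (rotation i = S[i:]+S[:i]):
  rot[0] = urtnm$
  rot[1] = rtnm$u
  rot[2] = tnm$ur
  rot[3] = nm$urt
  rot[4] = m$urtn
  rot[5] = $urtnm
Sorted (with $ < everything):
  sorted[0] = $urtnm
  sorted[1] = m$urtn
  sorted[2] = nm$urt
  sorted[3] = rtnm$u
  sorted[4] = tnm$ur
  sorted[5] = urtnm$
sorted[1] = m$urtn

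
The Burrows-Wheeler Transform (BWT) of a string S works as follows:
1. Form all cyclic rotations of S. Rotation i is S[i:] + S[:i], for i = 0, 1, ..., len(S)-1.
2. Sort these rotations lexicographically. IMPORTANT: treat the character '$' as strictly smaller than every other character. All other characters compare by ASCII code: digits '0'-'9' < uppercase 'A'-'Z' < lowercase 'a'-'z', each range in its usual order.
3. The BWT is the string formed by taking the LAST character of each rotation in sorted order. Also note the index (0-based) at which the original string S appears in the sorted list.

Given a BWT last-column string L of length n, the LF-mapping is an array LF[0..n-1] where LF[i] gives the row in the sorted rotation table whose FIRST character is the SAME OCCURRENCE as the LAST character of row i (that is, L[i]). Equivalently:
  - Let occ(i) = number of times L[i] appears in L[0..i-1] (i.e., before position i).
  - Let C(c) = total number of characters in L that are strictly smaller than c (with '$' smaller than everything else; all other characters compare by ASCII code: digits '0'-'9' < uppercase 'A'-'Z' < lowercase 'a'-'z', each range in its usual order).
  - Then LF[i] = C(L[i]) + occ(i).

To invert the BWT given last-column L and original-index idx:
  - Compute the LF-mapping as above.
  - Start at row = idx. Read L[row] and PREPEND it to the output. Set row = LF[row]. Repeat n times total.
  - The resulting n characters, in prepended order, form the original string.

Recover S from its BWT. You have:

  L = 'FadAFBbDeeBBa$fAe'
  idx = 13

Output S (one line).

LF mapping: 7 9 12 1 8 3 11 6 13 14 4 5 10 0 16 2 15
Walk LF starting at row 13, prepending L[row]:
  step 1: row=13, L[13]='$', prepend. Next row=LF[13]=0
  step 2: row=0, L[0]='F', prepend. Next row=LF[0]=7
  step 3: row=7, L[7]='D', prepend. Next row=LF[7]=6
  step 4: row=6, L[6]='b', prepend. Next row=LF[6]=11
  step 5: row=11, L[11]='B', prepend. Next row=LF[11]=5
  step 6: row=5, L[5]='B', prepend. Next row=LF[5]=3
  step 7: row=3, L[3]='A', prepend. Next row=LF[3]=1
  step 8: row=1, L[1]='a', prepend. Next row=LF[1]=9
  step 9: row=9, L[9]='e', prepend. Next row=LF[9]=14
  step 10: row=14, L[14]='f', prepend. Next row=LF[14]=16
  step 11: row=16, L[16]='e', prepend. Next row=LF[16]=15
  step 12: row=15, L[15]='A', prepend. Next row=LF[15]=2
  step 13: row=2, L[2]='d', prepend. Next row=LF[2]=12
  step 14: row=12, L[12]='a', prepend. Next row=LF[12]=10
  step 15: row=10, L[10]='B', prepend. Next row=LF[10]=4
  step 16: row=4, L[4]='F', prepend. Next row=LF[4]=8
  step 17: row=8, L[8]='e', prepend. Next row=LF[8]=13
Reversed output: eFBadAefeaABBbDF$

Answer: eFBadAefeaABBbDF$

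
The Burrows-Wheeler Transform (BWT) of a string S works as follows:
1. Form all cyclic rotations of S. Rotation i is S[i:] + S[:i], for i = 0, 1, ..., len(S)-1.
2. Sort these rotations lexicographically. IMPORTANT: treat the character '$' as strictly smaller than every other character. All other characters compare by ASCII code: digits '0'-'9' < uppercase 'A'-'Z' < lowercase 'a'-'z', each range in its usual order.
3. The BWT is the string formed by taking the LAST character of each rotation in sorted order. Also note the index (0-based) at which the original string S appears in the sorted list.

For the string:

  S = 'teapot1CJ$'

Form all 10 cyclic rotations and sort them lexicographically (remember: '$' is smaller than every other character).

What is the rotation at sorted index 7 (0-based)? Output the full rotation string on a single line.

All 10 rotations (rotation i = S[i:]+S[:i]):
  rot[0] = teapot1CJ$
  rot[1] = eapot1CJ$t
  rot[2] = apot1CJ$te
  rot[3] = pot1CJ$tea
  rot[4] = ot1CJ$teap
  rot[5] = t1CJ$teapo
  rot[6] = 1CJ$teapot
  rot[7] = CJ$teapot1
  rot[8] = J$teapot1C
  rot[9] = $teapot1CJ
Sorted (with $ < everything):
  sorted[0] = $teapot1CJ
  sorted[1] = 1CJ$teapot
  sorted[2] = CJ$teapot1
  sorted[3] = J$teapot1C
  sorted[4] = apot1CJ$te
  sorted[5] = eapot1CJ$t
  sorted[6] = ot1CJ$teap
  sorted[7] = pot1CJ$tea
  sorted[8] = t1CJ$teapo
  sorted[9] = teapot1CJ$
sorted[7] = pot1CJ$tea

Answer: pot1CJ$tea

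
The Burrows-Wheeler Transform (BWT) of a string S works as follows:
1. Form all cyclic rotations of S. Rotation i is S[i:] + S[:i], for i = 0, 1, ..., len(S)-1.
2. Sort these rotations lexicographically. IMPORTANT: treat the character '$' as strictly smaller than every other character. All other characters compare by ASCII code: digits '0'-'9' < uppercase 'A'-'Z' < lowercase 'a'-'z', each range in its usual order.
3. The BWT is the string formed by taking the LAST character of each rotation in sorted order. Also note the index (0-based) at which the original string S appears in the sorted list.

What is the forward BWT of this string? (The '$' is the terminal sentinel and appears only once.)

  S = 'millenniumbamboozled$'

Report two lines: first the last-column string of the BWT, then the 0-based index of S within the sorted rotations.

Answer: dbmmellmnzliua$neboio
14

Derivation:
All 21 rotations (rotation i = S[i:]+S[:i]):
  rot[0] = millenniumbamboozled$
  rot[1] = illenniumbamboozled$m
  rot[2] = llenniumbamboozled$mi
  rot[3] = lenniumbamboozled$mil
  rot[4] = enniumbamboozled$mill
  rot[5] = nniumbamboozled$mille
  rot[6] = niumbamboozled$millen
  rot[7] = iumbamboozled$millenn
  rot[8] = umbamboozled$millenni
  rot[9] = mbamboozled$millenniu
  rot[10] = bamboozled$millennium
  rot[11] = amboozled$millenniumb
  rot[12] = mboozled$millenniumba
  rot[13] = boozled$millenniumbam
  rot[14] = oozled$millenniumbamb
  rot[15] = ozled$millenniumbambo
  rot[16] = zled$millenniumbamboo
  rot[17] = led$millenniumbambooz
  rot[18] = ed$millenniumbamboozl
  rot[19] = d$millenniumbamboozle
  rot[20] = $millenniumbamboozled
Sorted (with $ < everything):
  sorted[0] = $millenniumbamboozled  (last char: 'd')
  sorted[1] = amboozled$millenniumb  (last char: 'b')
  sorted[2] = bamboozled$millennium  (last char: 'm')
  sorted[3] = boozled$millenniumbam  (last char: 'm')
  sorted[4] = d$millenniumbamboozle  (last char: 'e')
  sorted[5] = ed$millenniumbamboozl  (last char: 'l')
  sorted[6] = enniumbamboozled$mill  (last char: 'l')
  sorted[7] = illenniumbamboozled$m  (last char: 'm')
  sorted[8] = iumbamboozled$millenn  (last char: 'n')
  sorted[9] = led$millenniumbambooz  (last char: 'z')
  sorted[10] = lenniumbamboozled$mil  (last char: 'l')
  sorted[11] = llenniumbamboozled$mi  (last char: 'i')
  sorted[12] = mbamboozled$millenniu  (last char: 'u')
  sorted[13] = mboozled$millenniumba  (last char: 'a')
  sorted[14] = millenniumbamboozled$  (last char: '$')
  sorted[15] = niumbamboozled$millen  (last char: 'n')
  sorted[16] = nniumbamboozled$mille  (last char: 'e')
  sorted[17] = oozled$millenniumbamb  (last char: 'b')
  sorted[18] = ozled$millenniumbambo  (last char: 'o')
  sorted[19] = umbamboozled$millenni  (last char: 'i')
  sorted[20] = zled$millenniumbamboo  (last char: 'o')
Last column: dbmmellmnzliua$neboio
Original string S is at sorted index 14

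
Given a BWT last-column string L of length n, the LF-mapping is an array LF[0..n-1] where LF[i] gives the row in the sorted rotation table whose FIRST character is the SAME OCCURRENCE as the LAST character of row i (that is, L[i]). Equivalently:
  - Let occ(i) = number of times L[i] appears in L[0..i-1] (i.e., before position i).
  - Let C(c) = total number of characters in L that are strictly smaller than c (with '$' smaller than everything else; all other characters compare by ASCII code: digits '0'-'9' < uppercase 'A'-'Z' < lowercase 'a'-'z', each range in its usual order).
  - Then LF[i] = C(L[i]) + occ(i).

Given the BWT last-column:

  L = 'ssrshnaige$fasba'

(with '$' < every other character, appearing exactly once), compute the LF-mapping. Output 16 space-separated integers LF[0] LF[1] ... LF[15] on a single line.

Char counts: '$':1, 'a':3, 'b':1, 'e':1, 'f':1, 'g':1, 'h':1, 'i':1, 'n':1, 'r':1, 's':4
C (first-col start): C('$')=0, C('a')=1, C('b')=4, C('e')=5, C('f')=6, C('g')=7, C('h')=8, C('i')=9, C('n')=10, C('r')=11, C('s')=12
L[0]='s': occ=0, LF[0]=C('s')+0=12+0=12
L[1]='s': occ=1, LF[1]=C('s')+1=12+1=13
L[2]='r': occ=0, LF[2]=C('r')+0=11+0=11
L[3]='s': occ=2, LF[3]=C('s')+2=12+2=14
L[4]='h': occ=0, LF[4]=C('h')+0=8+0=8
L[5]='n': occ=0, LF[5]=C('n')+0=10+0=10
L[6]='a': occ=0, LF[6]=C('a')+0=1+0=1
L[7]='i': occ=0, LF[7]=C('i')+0=9+0=9
L[8]='g': occ=0, LF[8]=C('g')+0=7+0=7
L[9]='e': occ=0, LF[9]=C('e')+0=5+0=5
L[10]='$': occ=0, LF[10]=C('$')+0=0+0=0
L[11]='f': occ=0, LF[11]=C('f')+0=6+0=6
L[12]='a': occ=1, LF[12]=C('a')+1=1+1=2
L[13]='s': occ=3, LF[13]=C('s')+3=12+3=15
L[14]='b': occ=0, LF[14]=C('b')+0=4+0=4
L[15]='a': occ=2, LF[15]=C('a')+2=1+2=3

Answer: 12 13 11 14 8 10 1 9 7 5 0 6 2 15 4 3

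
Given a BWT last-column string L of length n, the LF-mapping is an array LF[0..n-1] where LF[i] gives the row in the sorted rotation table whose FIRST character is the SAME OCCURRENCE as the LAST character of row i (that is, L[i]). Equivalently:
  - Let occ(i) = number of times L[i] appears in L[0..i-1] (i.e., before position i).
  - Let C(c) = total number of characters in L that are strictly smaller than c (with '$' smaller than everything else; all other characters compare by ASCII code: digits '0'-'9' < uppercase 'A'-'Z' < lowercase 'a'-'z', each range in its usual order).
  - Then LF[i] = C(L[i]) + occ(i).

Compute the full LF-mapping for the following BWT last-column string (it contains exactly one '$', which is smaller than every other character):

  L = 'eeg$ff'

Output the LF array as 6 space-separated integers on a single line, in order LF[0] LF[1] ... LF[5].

Answer: 1 2 5 0 3 4

Derivation:
Char counts: '$':1, 'e':2, 'f':2, 'g':1
C (first-col start): C('$')=0, C('e')=1, C('f')=3, C('g')=5
L[0]='e': occ=0, LF[0]=C('e')+0=1+0=1
L[1]='e': occ=1, LF[1]=C('e')+1=1+1=2
L[2]='g': occ=0, LF[2]=C('g')+0=5+0=5
L[3]='$': occ=0, LF[3]=C('$')+0=0+0=0
L[4]='f': occ=0, LF[4]=C('f')+0=3+0=3
L[5]='f': occ=1, LF[5]=C('f')+1=3+1=4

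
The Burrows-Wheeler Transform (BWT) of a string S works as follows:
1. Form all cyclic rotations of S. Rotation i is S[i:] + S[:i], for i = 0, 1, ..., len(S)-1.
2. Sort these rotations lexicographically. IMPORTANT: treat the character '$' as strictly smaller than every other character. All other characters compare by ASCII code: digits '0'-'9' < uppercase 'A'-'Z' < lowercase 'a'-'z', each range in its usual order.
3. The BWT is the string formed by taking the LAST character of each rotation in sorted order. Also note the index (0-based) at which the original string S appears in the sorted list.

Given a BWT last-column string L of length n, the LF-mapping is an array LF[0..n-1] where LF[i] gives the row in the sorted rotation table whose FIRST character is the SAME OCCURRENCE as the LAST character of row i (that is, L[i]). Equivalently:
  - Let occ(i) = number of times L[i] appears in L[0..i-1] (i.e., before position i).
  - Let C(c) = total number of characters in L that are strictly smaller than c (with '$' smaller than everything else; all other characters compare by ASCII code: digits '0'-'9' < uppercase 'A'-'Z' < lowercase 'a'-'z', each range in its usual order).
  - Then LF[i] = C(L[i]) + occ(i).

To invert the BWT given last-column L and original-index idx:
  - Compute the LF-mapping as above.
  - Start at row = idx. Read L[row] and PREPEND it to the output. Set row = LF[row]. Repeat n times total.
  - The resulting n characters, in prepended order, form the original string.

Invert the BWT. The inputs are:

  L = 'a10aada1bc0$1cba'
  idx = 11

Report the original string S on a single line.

Answer: ba1a100ad1bccaa$

Derivation:
LF mapping: 6 3 1 7 8 15 9 4 11 13 2 0 5 14 12 10
Walk LF starting at row 11, prepending L[row]:
  step 1: row=11, L[11]='$', prepend. Next row=LF[11]=0
  step 2: row=0, L[0]='a', prepend. Next row=LF[0]=6
  step 3: row=6, L[6]='a', prepend. Next row=LF[6]=9
  step 4: row=9, L[9]='c', prepend. Next row=LF[9]=13
  step 5: row=13, L[13]='c', prepend. Next row=LF[13]=14
  step 6: row=14, L[14]='b', prepend. Next row=LF[14]=12
  step 7: row=12, L[12]='1', prepend. Next row=LF[12]=5
  step 8: row=5, L[5]='d', prepend. Next row=LF[5]=15
  step 9: row=15, L[15]='a', prepend. Next row=LF[15]=10
  step 10: row=10, L[10]='0', prepend. Next row=LF[10]=2
  step 11: row=2, L[2]='0', prepend. Next row=LF[2]=1
  step 12: row=1, L[1]='1', prepend. Next row=LF[1]=3
  step 13: row=3, L[3]='a', prepend. Next row=LF[3]=7
  step 14: row=7, L[7]='1', prepend. Next row=LF[7]=4
  step 15: row=4, L[4]='a', prepend. Next row=LF[4]=8
  step 16: row=8, L[8]='b', prepend. Next row=LF[8]=11
Reversed output: ba1a100ad1bccaa$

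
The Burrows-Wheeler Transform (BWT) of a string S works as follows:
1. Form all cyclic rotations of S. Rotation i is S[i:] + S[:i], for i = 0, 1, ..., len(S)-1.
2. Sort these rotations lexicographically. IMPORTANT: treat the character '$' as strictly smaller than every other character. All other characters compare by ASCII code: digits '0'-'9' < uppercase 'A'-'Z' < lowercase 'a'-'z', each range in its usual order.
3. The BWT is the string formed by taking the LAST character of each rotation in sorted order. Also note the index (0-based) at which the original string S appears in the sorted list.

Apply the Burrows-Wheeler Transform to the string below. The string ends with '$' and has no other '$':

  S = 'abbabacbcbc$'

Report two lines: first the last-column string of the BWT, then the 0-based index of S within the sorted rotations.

All 12 rotations (rotation i = S[i:]+S[:i]):
  rot[0] = abbabacbcbc$
  rot[1] = bbabacbcbc$a
  rot[2] = babacbcbc$ab
  rot[3] = abacbcbc$abb
  rot[4] = bacbcbc$abba
  rot[5] = acbcbc$abbab
  rot[6] = cbcbc$abbaba
  rot[7] = bcbc$abbabac
  rot[8] = cbc$abbabacb
  rot[9] = bc$abbabacbc
  rot[10] = c$abbabacbcb
  rot[11] = $abbabacbcbc
Sorted (with $ < everything):
  sorted[0] = $abbabacbcbc  (last char: 'c')
  sorted[1] = abacbcbc$abb  (last char: 'b')
  sorted[2] = abbabacbcbc$  (last char: '$')
  sorted[3] = acbcbc$abbab  (last char: 'b')
  sorted[4] = babacbcbc$ab  (last char: 'b')
  sorted[5] = bacbcbc$abba  (last char: 'a')
  sorted[6] = bbabacbcbc$a  (last char: 'a')
  sorted[7] = bc$abbabacbc  (last char: 'c')
  sorted[8] = bcbc$abbabac  (last char: 'c')
  sorted[9] = c$abbabacbcb  (last char: 'b')
  sorted[10] = cbc$abbabacb  (last char: 'b')
  sorted[11] = cbcbc$abbaba  (last char: 'a')
Last column: cb$bbaaccbba
Original string S is at sorted index 2

Answer: cb$bbaaccbba
2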